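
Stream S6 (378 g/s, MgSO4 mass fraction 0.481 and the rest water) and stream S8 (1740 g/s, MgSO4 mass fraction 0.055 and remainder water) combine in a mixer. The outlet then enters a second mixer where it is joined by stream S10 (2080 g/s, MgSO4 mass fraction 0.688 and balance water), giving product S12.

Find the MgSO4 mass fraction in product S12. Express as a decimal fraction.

0.407

Overall, product flow = 4198 g/s.
MgSO4 in = 378×0.481 + 1740×0.055 + 2080×0.688 = 1708.6 g/s.
MgSO4 fraction in S12 = 0.407.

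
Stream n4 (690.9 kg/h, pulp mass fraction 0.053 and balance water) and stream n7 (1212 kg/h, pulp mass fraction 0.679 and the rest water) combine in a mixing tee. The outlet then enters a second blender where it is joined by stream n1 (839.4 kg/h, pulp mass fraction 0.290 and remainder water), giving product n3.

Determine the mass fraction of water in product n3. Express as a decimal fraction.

Overall, product flow = 2742.3 kg/h.
water in = 690.9×0.947 + 1212×0.321 + 839.4×0.710 = 1639.3 kg/h.
water fraction in n3 = 0.598.

0.598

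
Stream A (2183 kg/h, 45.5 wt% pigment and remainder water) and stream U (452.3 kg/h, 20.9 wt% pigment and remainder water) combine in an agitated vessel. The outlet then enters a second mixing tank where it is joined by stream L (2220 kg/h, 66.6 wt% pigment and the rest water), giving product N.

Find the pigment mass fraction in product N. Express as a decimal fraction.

0.5286

Overall, product flow = 4855.3 kg/h.
pigment in = 2183×0.455 + 452.3×0.209 + 2220×0.666 = 2566.3 kg/h.
pigment fraction in N = 0.5286.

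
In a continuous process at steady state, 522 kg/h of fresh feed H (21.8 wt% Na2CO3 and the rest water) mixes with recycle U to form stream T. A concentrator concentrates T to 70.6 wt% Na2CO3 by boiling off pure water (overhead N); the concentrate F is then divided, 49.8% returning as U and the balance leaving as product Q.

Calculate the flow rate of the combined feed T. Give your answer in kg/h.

681.9 kg/h

Overall Na2CO3 balance (none leaves overhead): Na2CO3 in fresh feed = Na2CO3 in product, i.e. 522×0.218 = (1−0.498)·F·0.706.
F = 113.8/(0.706×0.502) = 321.08 kg/h.
Recycle U = 0.498×321.08 = 159.9 kg/h.
Combined feed T = 522 + 159.9 = 681.9 kg/h.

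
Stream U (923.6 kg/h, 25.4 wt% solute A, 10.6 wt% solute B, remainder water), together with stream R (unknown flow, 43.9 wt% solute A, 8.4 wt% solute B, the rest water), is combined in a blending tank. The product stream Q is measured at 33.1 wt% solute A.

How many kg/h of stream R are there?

Let R be the unknown flow. Total out = 923.6 + R.
solute A balance: 234.59 + 0.439·R = 0.331·(923.6 + R)
(0.439 − 0.331)·R = 0.331×923.6 − 234.59 = 71.117
R = 71.117 / 0.108 = 658.49 kg/h

658.5 kg/h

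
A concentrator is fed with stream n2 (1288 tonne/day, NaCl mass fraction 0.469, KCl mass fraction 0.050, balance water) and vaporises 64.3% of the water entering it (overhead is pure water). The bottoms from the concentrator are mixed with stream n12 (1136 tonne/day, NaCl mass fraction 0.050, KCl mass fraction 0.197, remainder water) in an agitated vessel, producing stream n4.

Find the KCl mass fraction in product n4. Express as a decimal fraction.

0.142

Vapour removed = 0.643×0.481×1288 = 398.36 tonne/day; concentrate = 889.64 tonne/day.
KCl reaching the mixer = 64.4 (from concentrate) + 1136×0.197 = 288.19 tonne/day.
Product flow = 889.64 + 1136 = 2025.6 tonne/day; KCl fraction = 0.142.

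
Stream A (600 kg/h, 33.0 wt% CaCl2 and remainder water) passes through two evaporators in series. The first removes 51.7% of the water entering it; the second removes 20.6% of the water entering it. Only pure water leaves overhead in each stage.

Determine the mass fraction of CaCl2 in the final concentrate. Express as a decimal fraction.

water in feed = 600×0.670 = 402 kg/h.
After stage 1: water left = (1−0.517)×402 = 194.17; stream total = 392.17 kg/h.
After stage 2: water left = (1−0.206)×194.17 = 154.17; final concentrate = 352.17 kg/h.
CaCl2 fraction = 198/352.17 = 0.5622.

0.5622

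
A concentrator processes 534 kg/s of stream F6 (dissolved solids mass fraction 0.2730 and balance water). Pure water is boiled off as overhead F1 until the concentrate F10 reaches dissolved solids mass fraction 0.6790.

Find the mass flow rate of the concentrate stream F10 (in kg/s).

214.7 kg/s

dissolved solids is conserved: 534×0.273 = 145.78 kg/s all reports to the concentrate.
Concentrate = 145.78/(target fraction) = 214.7 kg/s.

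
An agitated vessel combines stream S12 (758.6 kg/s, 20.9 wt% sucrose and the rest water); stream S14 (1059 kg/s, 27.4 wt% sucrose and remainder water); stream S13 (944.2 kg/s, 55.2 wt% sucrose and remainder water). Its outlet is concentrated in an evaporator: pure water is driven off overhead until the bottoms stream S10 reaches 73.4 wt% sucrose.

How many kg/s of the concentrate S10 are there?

sucrose entering = 758.6×0.209 + 1059×0.274 + 944.2×0.552 = 969.91 kg/s.
All sucrose reports to S10, so S10 = 969.91/0.734 = 1321.4 kg/s.

1321 kg/s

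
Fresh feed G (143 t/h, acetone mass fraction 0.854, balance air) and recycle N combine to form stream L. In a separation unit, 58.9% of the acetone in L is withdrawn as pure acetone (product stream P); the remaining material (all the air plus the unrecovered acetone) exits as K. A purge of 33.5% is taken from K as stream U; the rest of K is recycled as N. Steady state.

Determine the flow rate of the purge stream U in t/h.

air enters only via G and leaves only via the purge: 143×0.146 = 0.335×(air in K), and the separation unit passes all air, so air in L = air in K = 62.322 t/h.
acetone in L: m_A = 143×0.854 + (1−0.335)·(1−0.589)·m_A, so m_A = 122.12/0.7267 = 168.05 t/h.
K = (1−0.589)×168.05 + 62.322 = 131.39 t/h.
Purge U = 0.335×131.39 = 44.016 t/h.

44.02 t/h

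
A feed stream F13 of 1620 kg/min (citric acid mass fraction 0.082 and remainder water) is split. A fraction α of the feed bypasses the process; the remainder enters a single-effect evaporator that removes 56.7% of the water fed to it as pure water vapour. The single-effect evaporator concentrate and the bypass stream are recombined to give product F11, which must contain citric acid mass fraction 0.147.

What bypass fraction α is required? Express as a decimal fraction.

All 1620×0.082 = 132.84 kg/min of citric acid reaches F11, so F11 = 132.84/0.147 = 903.67 kg/min and vapour = 716.33 kg/min.
The evaporator receives (1−α)·1620 of feed at 0.918 water and removes 0.567 of that water:
0.567×0.918×(1−α)×1620 = 716.33
(1−α) = 716.33/843.22 = 0.8495;  α = 0.1505.

0.150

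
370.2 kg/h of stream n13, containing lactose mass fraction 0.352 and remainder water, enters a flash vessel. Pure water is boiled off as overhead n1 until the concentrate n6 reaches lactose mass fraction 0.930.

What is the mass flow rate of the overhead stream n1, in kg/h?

230.1 kg/h

lactose is conserved: 370.2×0.352 = 130.31 kg/h all reports to the concentrate.
Concentrate = 130.31/(target fraction) = 140.12 kg/h.
Overhead = 370.2 − 140.12 = 230.08 kg/h.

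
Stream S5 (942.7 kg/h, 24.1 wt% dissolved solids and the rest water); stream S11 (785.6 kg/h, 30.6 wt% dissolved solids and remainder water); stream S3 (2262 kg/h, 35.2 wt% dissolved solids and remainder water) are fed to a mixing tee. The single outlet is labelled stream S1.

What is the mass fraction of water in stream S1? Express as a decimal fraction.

Total flow out = 942.7 + 785.6 + 2262 = 3990.3 kg/h.
water in = 942.7×0.759 + 785.6×0.694 + 2262×0.648 = 2726.5 kg/h.
water mass fraction in S1 = 2726.5/3990.3 = 0.683.

0.683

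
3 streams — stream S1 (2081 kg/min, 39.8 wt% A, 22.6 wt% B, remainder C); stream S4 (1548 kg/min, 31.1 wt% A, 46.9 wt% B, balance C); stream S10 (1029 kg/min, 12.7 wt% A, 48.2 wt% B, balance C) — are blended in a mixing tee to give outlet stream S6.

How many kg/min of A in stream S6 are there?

A out = A in = 2081×0.398 + 1548×0.311 + 1029×0.127 = 1440.3 kg/min.

1440 kg/min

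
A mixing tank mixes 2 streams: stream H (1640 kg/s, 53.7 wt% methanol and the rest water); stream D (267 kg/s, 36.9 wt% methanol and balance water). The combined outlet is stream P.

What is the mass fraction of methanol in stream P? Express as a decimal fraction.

0.513

Total flow out = 1640 + 267 = 1907 kg/s.
methanol in = 1640×0.537 + 267×0.369 = 979.2 kg/s.
methanol mass fraction in P = 979.2/1907 = 0.513.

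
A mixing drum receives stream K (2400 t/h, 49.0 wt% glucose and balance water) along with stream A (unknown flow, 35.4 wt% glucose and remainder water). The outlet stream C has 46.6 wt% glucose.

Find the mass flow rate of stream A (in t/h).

Let A be the unknown flow. Total out = 2400 + A.
glucose balance: 1176 + 0.354·A = 0.466·(2400 + A)
(0.354 − 0.466)·A = 0.466×2400 − 1176 = -57.6
A = -57.6 / -0.112 = 514.29 t/h

514.3 t/h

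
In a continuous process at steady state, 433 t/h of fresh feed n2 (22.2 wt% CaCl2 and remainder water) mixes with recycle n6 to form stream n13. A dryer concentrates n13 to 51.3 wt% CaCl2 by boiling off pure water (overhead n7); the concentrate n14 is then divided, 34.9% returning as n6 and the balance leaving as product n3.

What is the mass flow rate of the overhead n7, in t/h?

Overall CaCl2 balance (none leaves overhead): CaCl2 in fresh feed = CaCl2 in product, i.e. 433×0.222 = (1−0.349)·n14·0.513.
n14 = 96.126/(0.513×0.651) = 287.83 t/h.
Recycle n6 = 0.349×287.83 = 100.45 t/h.
Combined feed n13 = 433 + 100.45 = 533.45 t/h.
Overhead n7 = n13 − n14 = 533.45 − 287.83 = 245.62 t/h.

245.6 t/h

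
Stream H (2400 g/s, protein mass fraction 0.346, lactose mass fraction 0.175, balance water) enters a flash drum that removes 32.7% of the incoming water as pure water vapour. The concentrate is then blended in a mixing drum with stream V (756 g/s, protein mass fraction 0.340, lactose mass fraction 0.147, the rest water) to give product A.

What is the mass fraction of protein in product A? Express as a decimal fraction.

0.391

Vapour removed = 0.327×0.479×2400 = 375.92 g/s; concentrate = 2024.1 g/s.
protein reaching the mixer = 830.4 (from concentrate) + 756×0.340 = 1087.4 g/s.
Product flow = 2024.1 + 756 = 2780.1 g/s; protein fraction = 0.391.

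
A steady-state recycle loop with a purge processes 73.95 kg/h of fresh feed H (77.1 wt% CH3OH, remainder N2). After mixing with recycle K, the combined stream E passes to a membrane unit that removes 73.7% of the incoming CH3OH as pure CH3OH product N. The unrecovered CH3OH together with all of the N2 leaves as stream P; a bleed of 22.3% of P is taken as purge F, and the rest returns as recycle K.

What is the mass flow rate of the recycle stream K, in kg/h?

N2 enters only via H and leaves only via the purge: 73.95×0.229 = 0.223×(N2 in P), and the membrane unit passes all N2, so N2 in E = N2 in P = 75.94 kg/h.
CH3OH in E: m_A = 73.95×0.771 + (1−0.223)·(1−0.737)·m_A, so m_A = 57.015/0.7956 = 71.659 kg/h.
P = (1−0.737)×71.659 + 75.94 = 94.786 kg/h.
Recycle K = (1−0.223)×94.786 = 73.649 kg/h.

73.65 kg/h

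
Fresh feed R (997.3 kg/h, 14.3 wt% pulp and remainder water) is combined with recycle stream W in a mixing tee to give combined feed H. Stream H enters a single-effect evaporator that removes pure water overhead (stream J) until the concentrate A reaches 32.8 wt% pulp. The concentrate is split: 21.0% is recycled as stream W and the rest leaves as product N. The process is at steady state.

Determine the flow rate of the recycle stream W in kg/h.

115.6 kg/h

Overall pulp balance (none leaves overhead): pulp in fresh feed = pulp in product, i.e. 997.3×0.143 = (1−0.210)·A·0.328.
A = 142.61/(0.328×0.790) = 550.38 kg/h.
Recycle W = 0.210×550.38 = 115.58 kg/h.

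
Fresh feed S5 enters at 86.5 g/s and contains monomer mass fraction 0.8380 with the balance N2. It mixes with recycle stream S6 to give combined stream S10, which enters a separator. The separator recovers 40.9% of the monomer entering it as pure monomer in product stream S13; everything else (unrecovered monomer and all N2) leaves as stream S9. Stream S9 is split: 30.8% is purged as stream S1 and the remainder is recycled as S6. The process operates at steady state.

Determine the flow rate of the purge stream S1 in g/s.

36.34 g/s

N2 enters only via S5 and leaves only via the purge: 86.5×0.162 = 0.308×(N2 in S9), and the separator passes all N2, so N2 in S10 = N2 in S9 = 45.497 g/s.
monomer in S10: m_A = 86.5×0.838 + (1−0.308)·(1−0.409)·m_A, so m_A = 72.487/0.5910 = 122.65 g/s.
S9 = (1−0.409)×122.65 + 45.497 = 117.98 g/s.
Purge S1 = 0.308×117.98 = 36.338 g/s.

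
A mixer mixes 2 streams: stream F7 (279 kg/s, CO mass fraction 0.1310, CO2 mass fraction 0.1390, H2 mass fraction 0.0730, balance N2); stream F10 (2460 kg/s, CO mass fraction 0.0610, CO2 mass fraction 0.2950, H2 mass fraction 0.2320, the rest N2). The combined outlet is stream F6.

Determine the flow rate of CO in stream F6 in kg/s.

CO out = CO in = 279×0.131 + 2460×0.061 = 186.61 kg/s.

186.6 kg/s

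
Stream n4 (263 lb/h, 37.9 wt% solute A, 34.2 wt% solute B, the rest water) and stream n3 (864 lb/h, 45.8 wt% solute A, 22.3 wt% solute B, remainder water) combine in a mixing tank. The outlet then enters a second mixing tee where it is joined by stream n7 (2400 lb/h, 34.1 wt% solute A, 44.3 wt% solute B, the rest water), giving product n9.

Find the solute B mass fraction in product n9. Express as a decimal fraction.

Overall, product flow = 3527 lb/h.
solute B in = 263×0.342 + 864×0.223 + 2400×0.443 = 1345.8 lb/h.
solute B fraction in n9 = 0.382.

0.382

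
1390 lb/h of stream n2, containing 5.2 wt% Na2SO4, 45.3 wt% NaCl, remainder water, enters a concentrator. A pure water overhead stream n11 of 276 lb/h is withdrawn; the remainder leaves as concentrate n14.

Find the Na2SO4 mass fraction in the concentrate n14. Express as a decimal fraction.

Na2SO4 is not removed: 1390×0.052 = 72.28 lb/h of Na2SO4 enters n14.
Concentrate = 1390 − 276 = 1114 lb/h.
Mass fraction = 72.28/1114 = 0.065.

0.065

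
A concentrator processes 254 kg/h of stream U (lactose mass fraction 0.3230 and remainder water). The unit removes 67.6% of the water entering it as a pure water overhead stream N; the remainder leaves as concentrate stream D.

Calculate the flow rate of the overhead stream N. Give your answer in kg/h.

water entering = 254×0.677 = 171.96 kg/h; overhead removed = 0.676×171.96 = 116.24 kg/h.

116.2 kg/h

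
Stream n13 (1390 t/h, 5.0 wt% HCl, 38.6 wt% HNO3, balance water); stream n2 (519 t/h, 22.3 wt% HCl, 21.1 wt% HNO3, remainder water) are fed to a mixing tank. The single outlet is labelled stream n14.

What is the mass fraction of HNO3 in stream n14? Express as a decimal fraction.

0.3384

Total flow out = 1390 + 519 = 1909 t/h.
HNO3 in = 1390×0.386 + 519×0.211 = 646.05 t/h.
HNO3 mass fraction in n14 = 646.05/1909 = 0.3384.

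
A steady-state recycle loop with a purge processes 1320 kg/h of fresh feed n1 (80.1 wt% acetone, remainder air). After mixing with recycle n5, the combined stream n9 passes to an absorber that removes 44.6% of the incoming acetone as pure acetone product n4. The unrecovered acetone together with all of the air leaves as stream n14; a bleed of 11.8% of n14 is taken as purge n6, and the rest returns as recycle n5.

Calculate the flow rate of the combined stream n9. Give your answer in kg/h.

air enters only via n1 and leaves only via the purge: 1320×0.199 = 0.118×(air in n14), and the absorber passes all air, so air in n9 = air in n14 = 2226.1 kg/h.
acetone in n9: m_A = 1320×0.801 + (1−0.118)·(1−0.446)·m_A, so m_A = 1057.3/0.5114 = 2067.6 kg/h.
n9 = 2067.6 + 2226.1 = 4293.7 kg/h.

4294 kg/h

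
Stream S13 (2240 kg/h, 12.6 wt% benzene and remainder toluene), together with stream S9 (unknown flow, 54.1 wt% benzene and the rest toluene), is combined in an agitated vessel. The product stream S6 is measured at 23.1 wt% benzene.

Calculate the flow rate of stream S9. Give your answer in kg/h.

758.7 kg/h

Let S9 be the unknown flow. Total out = 2240 + S9.
benzene balance: 282.24 + 0.541·S9 = 0.231·(2240 + S9)
(0.541 − 0.231)·S9 = 0.231×2240 − 282.24 = 235.2
S9 = 235.2 / 0.310 = 758.71 kg/h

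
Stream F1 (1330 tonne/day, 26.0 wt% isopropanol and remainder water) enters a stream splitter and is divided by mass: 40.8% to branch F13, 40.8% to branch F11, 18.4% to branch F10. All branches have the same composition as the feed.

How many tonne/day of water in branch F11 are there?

401.6 tonne/day

Branch F11 total = 0.408×1330 = 542.64 tonne/day.
water in F11 = 0.740×542.64 = 401.55 tonne/day.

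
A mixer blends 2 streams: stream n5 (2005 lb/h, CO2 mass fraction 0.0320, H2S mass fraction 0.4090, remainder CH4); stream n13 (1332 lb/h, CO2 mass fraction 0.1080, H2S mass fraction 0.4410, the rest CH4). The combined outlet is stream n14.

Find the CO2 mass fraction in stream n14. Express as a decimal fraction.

0.0623

Total flow out = 2005 + 1332 = 3337 lb/h.
CO2 in = 2005×0.032 + 1332×0.108 = 208.02 lb/h.
CO2 mass fraction in n14 = 208.02/3337 = 0.0623.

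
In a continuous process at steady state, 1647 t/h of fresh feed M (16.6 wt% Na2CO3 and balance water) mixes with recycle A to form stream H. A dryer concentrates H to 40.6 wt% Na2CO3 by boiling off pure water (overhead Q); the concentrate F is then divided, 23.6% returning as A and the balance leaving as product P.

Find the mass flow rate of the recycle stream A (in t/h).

208 t/h

Overall Na2CO3 balance (none leaves overhead): Na2CO3 in fresh feed = Na2CO3 in product, i.e. 1647×0.166 = (1−0.236)·F·0.406.
F = 273.4/(0.406×0.764) = 881.42 t/h.
Recycle A = 0.236×881.42 = 208.01 t/h.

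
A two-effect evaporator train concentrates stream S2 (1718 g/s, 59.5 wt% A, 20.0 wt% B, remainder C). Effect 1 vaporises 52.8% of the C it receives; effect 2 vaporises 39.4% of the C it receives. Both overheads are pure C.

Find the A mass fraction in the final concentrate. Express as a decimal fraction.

0.697

C in feed = 1718×0.205 = 352.19 g/s.
After stage 1: C left = (1−0.528)×352.19 = 166.23; stream total = 1532 g/s.
After stage 2: C left = (1−0.394)×166.23 = 100.74; final concentrate = 1466.5 g/s.
A fraction = 1022.2/1466.5 = 0.697.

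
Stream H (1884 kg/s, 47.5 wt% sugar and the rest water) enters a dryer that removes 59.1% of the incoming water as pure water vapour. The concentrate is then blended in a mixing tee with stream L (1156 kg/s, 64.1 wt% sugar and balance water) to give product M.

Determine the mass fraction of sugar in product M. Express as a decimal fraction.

Vapour removed = 0.591×0.525×1884 = 584.56 kg/s; concentrate = 1299.4 kg/s.
sugar reaching the mixer = 894.9 (from concentrate) + 1156×0.641 = 1635.9 kg/s.
Product flow = 1299.4 + 1156 = 2455.4 kg/s; sugar fraction = 0.6662.

0.6662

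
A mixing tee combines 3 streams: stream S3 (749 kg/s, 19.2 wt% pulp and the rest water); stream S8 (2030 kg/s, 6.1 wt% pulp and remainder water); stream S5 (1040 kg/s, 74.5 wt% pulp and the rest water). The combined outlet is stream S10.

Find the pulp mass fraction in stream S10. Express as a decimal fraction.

0.273

Total flow out = 749 + 2030 + 1040 = 3819 kg/s.
pulp in = 749×0.192 + 2030×0.061 + 1040×0.745 = 1042.4 kg/s.
pulp mass fraction in S10 = 1042.4/3819 = 0.273.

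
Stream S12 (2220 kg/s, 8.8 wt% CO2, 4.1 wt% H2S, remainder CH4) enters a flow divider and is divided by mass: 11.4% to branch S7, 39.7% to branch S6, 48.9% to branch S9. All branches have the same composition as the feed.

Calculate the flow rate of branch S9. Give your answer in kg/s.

1086 kg/s

Branch S9 flow = 0.489×2220 = 1085.6 kg/s.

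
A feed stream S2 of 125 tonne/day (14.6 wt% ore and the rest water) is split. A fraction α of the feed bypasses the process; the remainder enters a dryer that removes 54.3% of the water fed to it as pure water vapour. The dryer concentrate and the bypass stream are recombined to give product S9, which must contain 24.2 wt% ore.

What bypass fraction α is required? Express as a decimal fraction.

0.145

All 125×0.146 = 18.25 tonne/day of ore reaches S9, so S9 = 18.25/0.242 = 75.413 tonne/day and vapour = 49.587 tonne/day.
The evaporator receives (1−α)·125 of feed at 0.854 water and removes 0.543 of that water:
0.543×0.854×(1−α)×125 = 49.587
(1−α) = 49.587/57.965 = 0.8555;  α = 0.1445.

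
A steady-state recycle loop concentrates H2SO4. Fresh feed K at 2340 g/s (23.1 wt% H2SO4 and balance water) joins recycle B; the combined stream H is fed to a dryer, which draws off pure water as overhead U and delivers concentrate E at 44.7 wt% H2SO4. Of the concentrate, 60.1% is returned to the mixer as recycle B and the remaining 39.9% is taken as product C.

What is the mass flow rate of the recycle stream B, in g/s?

1821 g/s

Overall H2SO4 balance (none leaves overhead): H2SO4 in fresh feed = H2SO4 in product, i.e. 2340×0.231 = (1−0.601)·E·0.447.
E = 540.54/(0.447×0.399) = 3030.7 g/s.
Recycle B = 0.601×3030.7 = 1821.5 g/s.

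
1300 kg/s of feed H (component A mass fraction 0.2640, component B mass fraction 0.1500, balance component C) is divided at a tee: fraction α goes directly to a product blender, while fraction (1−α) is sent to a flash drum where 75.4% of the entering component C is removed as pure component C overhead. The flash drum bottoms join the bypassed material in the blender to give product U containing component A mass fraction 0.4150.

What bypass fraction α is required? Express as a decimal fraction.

0.177

All 1300×0.264 = 343.2 kg/s of component A reaches U, so U = 343.2/0.415 = 826.99 kg/s and vapour = 473.01 kg/s.
The evaporator receives (1−α)·1300 of feed at 0.586 component C and removes 0.754 of that component C:
0.754×0.586×(1−α)×1300 = 473.01
(1−α) = 473.01/574.4 = 0.8235;  α = 0.1765.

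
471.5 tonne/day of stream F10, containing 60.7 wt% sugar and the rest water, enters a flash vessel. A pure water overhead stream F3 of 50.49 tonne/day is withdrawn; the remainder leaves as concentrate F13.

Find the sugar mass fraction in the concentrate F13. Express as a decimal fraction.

sugar is not removed: 471.5×0.607 = 286.2 tonne/day of sugar enters F13.
Concentrate = 471.5 − 50.49 = 421.01 tonne/day.
Mass fraction = 286.2/421.01 = 0.680.

0.680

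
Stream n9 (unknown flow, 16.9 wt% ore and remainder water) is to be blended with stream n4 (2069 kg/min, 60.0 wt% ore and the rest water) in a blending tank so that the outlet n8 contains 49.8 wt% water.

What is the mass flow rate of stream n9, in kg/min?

Let n9 be the unknown flow. Total out = 2069 + n9.
water balance: 827.6 + 0.831·n9 = 0.498·(2069 + n9)
(0.831 − 0.498)·n9 = 0.498×2069 − 827.6 = 202.76
n9 = 202.76 / 0.333 = 608.89 kg/min

608.9 kg/min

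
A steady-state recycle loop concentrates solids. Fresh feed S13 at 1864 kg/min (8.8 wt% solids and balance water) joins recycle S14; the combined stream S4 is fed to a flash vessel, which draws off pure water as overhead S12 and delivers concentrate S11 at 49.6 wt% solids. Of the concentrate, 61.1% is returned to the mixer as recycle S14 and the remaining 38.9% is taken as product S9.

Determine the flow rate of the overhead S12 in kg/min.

1533 kg/min

Overall solids balance (none leaves overhead): solids in fresh feed = solids in product, i.e. 1864×0.088 = (1−0.611)·S11·0.496.
S11 = 164.03/(0.496×0.389) = 850.15 kg/min.
Recycle S14 = 0.611×850.15 = 519.44 kg/min.
Combined feed S4 = 1864 + 519.44 = 2383.4 kg/min.
Overhead S12 = S4 − S11 = 2383.4 − 850.15 = 1533.3 kg/min.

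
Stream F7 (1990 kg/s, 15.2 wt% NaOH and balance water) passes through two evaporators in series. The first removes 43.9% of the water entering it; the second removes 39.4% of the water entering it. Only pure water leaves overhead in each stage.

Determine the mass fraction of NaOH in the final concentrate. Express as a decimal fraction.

0.3452

water in feed = 1990×0.848 = 1687.5 kg/s.
After stage 1: water left = (1−0.439)×1687.5 = 946.7; stream total = 1249.2 kg/s.
After stage 2: water left = (1−0.394)×946.7 = 573.7; final concentrate = 876.18 kg/s.
NaOH fraction = 302.48/876.18 = 0.3452.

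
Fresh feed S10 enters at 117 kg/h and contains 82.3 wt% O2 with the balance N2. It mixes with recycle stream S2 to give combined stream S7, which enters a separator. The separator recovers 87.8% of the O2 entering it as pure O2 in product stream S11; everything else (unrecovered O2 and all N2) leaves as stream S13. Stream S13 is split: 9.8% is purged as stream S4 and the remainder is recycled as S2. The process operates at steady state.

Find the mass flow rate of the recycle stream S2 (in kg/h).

202.5 kg/h

N2 enters only via S10 and leaves only via the purge: 117×0.177 = 0.098×(N2 in S13), and the separator passes all N2, so N2 in S7 = N2 in S13 = 211.32 kg/h.
O2 in S7: m_A = 117×0.823 + (1−0.098)·(1−0.878)·m_A, so m_A = 96.291/0.8900 = 108.2 kg/h.
S13 = (1−0.878)×108.2 + 211.32 = 224.52 kg/h.
Recycle S2 = (1−0.098)×224.52 = 202.51 kg/h.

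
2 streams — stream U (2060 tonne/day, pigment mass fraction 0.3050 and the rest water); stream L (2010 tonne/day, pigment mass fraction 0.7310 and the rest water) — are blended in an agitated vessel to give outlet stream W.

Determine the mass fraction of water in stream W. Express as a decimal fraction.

0.4846

Total flow out = 2060 + 2010 = 4070 tonne/day.
water in = 2060×0.695 + 2010×0.269 = 1972.4 tonne/day.
water mass fraction in W = 1972.4/4070 = 0.4846.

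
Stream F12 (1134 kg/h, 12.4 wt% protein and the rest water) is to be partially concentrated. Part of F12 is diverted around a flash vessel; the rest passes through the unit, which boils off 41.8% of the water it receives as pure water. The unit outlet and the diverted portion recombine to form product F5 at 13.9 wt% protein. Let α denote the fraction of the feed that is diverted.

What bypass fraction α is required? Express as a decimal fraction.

0.705

All 1134×0.124 = 140.62 kg/h of protein reaches F5, so F5 = 140.62/0.139 = 1011.6 kg/h and vapour = 122.37 kg/h.
The evaporator receives (1−α)·1134 of feed at 0.876 water and removes 0.418 of that water:
0.418×0.876×(1−α)×1134 = 122.37
(1−α) = 122.37/415.23 = 0.2947;  α = 0.7053.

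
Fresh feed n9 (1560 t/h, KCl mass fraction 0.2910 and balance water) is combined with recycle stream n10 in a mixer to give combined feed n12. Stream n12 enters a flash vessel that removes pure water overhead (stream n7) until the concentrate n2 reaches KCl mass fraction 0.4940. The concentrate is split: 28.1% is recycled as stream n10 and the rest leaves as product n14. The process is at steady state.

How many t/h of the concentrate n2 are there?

1278 t/h

Overall KCl balance (none leaves overhead): KCl in fresh feed = KCl in product, i.e. 1560×0.291 = (1−0.281)·n2·0.494.
n2 = 453.96/(0.494×0.719) = 1278.1 t/h.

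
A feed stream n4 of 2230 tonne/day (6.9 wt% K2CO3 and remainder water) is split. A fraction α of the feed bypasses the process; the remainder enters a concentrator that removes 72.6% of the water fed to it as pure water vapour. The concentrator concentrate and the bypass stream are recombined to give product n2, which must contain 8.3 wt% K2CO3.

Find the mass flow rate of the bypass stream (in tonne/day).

1673 tonne/day

All 2230×0.069 = 153.87 tonne/day of K2CO3 reaches n2, so n2 = 153.87/0.083 = 1853.9 tonne/day and vapour = 376.14 tonne/day.
The evaporator receives (1−α)·2230 of feed at 0.931 water and removes 0.726 of that water:
0.726×0.931×(1−α)×2230 = 376.14
(1−α) = 376.14/1507.3 = 0.2496;  α = 0.7504.
Bypass flow = 0.7504×2230 = 1673.5 tonne/day.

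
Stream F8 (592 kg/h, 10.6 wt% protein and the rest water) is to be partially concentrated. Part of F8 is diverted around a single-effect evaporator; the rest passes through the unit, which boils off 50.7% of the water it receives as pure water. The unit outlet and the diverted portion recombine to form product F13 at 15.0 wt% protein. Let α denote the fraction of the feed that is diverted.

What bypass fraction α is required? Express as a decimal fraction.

All 592×0.106 = 62.752 kg/h of protein reaches F13, so F13 = 62.752/0.150 = 418.35 kg/h and vapour = 173.65 kg/h.
The evaporator receives (1−α)·592 of feed at 0.894 water and removes 0.507 of that water:
0.507×0.894×(1−α)×592 = 173.65
(1−α) = 173.65/268.33 = 0.6472;  α = 0.3528.

0.353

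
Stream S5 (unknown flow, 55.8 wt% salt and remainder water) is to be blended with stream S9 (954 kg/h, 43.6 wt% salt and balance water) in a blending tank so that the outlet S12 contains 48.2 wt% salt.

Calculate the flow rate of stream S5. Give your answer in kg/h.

577.4 kg/h

Let S5 be the unknown flow. Total out = 954 + S5.
salt balance: 415.94 + 0.558·S5 = 0.482·(954 + S5)
(0.558 − 0.482)·S5 = 0.482×954 − 415.94 = 43.884
S5 = 43.884 / 0.076 = 577.42 kg/h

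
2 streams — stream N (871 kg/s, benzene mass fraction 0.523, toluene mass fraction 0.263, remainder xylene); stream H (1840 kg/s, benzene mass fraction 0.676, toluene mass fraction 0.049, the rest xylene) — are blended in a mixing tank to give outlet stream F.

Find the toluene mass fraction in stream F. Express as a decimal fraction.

0.118

Total flow out = 871 + 1840 = 2711 kg/s.
toluene in = 871×0.263 + 1840×0.049 = 319.23 kg/s.
toluene mass fraction in F = 319.23/2711 = 0.118.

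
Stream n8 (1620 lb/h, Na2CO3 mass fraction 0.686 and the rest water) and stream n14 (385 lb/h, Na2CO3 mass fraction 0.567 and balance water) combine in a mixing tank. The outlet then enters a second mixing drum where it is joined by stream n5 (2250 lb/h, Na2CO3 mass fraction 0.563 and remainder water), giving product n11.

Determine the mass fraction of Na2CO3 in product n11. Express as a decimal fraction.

0.610

Overall, product flow = 4255 lb/h.
Na2CO3 in = 1620×0.686 + 385×0.567 + 2250×0.563 = 2596.4 lb/h.
Na2CO3 fraction in n11 = 0.610.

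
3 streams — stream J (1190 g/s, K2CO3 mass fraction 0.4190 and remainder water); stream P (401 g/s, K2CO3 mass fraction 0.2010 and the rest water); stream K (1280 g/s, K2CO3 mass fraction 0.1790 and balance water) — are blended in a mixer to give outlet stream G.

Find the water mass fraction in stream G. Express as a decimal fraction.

Total flow out = 1190 + 401 + 1280 = 2871 g/s.
water in = 1190×0.581 + 401×0.799 + 1280×0.821 = 2062.7 g/s.
water mass fraction in G = 2062.7/2871 = 0.7184.

0.7184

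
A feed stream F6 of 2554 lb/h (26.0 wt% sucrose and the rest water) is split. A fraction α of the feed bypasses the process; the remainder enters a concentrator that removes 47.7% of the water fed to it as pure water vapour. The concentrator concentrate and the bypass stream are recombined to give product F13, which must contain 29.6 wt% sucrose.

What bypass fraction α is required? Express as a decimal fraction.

0.655

All 2554×0.260 = 664.04 lb/h of sucrose reaches F13, so F13 = 664.04/0.296 = 2243.4 lb/h and vapour = 310.62 lb/h.
The evaporator receives (1−α)·2554 of feed at 0.740 water and removes 0.477 of that water:
0.477×0.740×(1−α)×2554 = 310.62
(1−α) = 310.62/901.51 = 0.3446;  α = 0.6554.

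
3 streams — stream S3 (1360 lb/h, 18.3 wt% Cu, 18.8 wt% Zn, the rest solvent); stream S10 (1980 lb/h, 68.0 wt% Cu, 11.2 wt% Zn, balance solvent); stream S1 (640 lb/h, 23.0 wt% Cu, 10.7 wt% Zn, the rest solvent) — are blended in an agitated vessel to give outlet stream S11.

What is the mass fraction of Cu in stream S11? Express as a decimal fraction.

0.438

Total flow out = 1360 + 1980 + 640 = 3980 lb/h.
Cu in = 1360×0.183 + 1980×0.680 + 640×0.230 = 1742.5 lb/h.
Cu mass fraction in S11 = 1742.5/3980 = 0.438.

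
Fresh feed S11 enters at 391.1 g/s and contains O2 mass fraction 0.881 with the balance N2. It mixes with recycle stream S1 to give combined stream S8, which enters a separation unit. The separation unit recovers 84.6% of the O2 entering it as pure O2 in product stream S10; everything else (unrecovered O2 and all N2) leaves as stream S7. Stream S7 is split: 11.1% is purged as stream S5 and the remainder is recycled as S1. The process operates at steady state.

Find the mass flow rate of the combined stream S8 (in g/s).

818.5 g/s

N2 enters only via S11 and leaves only via the purge: 391.1×0.119 = 0.111×(N2 in S7), and the separation unit passes all N2, so N2 in S8 = N2 in S7 = 419.29 g/s.
O2 in S8: m_A = 391.1×0.881 + (1−0.111)·(1−0.846)·m_A, so m_A = 344.56/0.8631 = 399.21 g/s.
S8 = 399.21 + 419.29 = 818.5 g/s.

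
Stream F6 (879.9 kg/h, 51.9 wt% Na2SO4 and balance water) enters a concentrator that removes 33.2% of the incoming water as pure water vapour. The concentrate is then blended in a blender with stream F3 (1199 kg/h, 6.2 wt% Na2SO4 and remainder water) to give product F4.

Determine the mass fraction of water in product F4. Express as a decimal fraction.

Vapour removed = 0.332×0.481×879.9 = 140.51 kg/h; concentrate = 739.39 kg/h.
water reaching the mixer = 282.72 (from concentrate) + 1199×0.938 = 1407.4 kg/h.
Product flow = 739.39 + 1199 = 1938.4 kg/h; water fraction = 0.726.

0.726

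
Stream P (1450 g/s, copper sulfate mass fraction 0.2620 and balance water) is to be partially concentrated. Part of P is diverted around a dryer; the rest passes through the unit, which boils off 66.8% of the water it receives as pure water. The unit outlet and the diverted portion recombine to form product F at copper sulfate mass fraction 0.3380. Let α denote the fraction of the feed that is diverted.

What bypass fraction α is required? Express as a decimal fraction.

All 1450×0.262 = 379.9 g/s of copper sulfate reaches F, so F = 379.9/0.338 = 1124 g/s and vapour = 326.04 g/s.
The evaporator receives (1−α)·1450 of feed at 0.738 water and removes 0.668 of that water:
0.668×0.738×(1−α)×1450 = 326.04
(1−α) = 326.04/714.83 = 0.4561;  α = 0.5439.

0.544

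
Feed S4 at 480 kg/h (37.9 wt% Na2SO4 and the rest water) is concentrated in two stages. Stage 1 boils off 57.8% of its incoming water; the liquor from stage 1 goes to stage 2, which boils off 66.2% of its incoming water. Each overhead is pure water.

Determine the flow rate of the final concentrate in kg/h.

224.4 kg/h

water in feed = 480×0.621 = 298.08 kg/h.
After stage 1: water left = (1−0.578)×298.08 = 125.79; stream total = 307.71 kg/h.
After stage 2: water left = (1−0.662)×125.79 = 42.517; final concentrate = 224.44 kg/h.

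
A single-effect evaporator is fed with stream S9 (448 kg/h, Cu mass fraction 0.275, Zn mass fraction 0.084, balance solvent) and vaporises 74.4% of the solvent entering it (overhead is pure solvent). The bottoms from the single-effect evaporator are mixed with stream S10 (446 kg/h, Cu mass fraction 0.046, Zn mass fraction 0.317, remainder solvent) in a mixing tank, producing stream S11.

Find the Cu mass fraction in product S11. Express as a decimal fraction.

0.211

Vapour removed = 0.744×0.641×448 = 213.65 kg/h; concentrate = 234.35 kg/h.
Cu reaching the mixer = 123.2 (from concentrate) + 446×0.046 = 143.72 kg/h.
Product flow = 234.35 + 446 = 680.35 kg/h; Cu fraction = 0.211.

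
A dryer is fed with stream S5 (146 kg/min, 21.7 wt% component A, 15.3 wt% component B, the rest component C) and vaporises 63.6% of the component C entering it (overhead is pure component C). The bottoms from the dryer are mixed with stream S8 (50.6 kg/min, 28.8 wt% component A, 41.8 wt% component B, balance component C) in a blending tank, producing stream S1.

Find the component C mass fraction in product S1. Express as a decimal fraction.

Vapour removed = 0.636×0.630×146 = 58.499 kg/min; concentrate = 87.501 kg/min.
component C reaching the mixer = 33.481 (from concentrate) + 50.6×0.294 = 48.357 kg/min.
Product flow = 87.501 + 50.6 = 138.1 kg/min; component C fraction = 0.3502.

0.3502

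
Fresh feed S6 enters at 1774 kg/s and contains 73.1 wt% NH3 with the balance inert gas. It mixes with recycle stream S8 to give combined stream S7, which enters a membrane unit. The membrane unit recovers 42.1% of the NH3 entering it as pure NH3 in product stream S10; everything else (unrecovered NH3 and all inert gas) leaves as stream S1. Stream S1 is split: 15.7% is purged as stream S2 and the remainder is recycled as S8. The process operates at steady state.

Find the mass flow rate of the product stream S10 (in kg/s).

NH3 in S7: m_A = 1774×0.731 + (1−0.157)·(1−0.421)·m_A, so m_A = 1296.8/0.5119 = 2533.3 kg/s.
Product S10 = 0.421×2533.3 = 1066.5 kg/s.

1067 kg/s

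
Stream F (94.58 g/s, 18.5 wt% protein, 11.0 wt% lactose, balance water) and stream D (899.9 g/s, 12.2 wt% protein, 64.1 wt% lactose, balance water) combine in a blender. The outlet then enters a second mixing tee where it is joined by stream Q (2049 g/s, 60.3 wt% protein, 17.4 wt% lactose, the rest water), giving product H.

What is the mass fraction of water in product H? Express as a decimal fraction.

0.242

Overall, product flow = 3043.5 g/s.
water in = 94.58×0.705 + 899.9×0.237 + 2049×0.223 = 736.88 g/s.
water fraction in H = 0.242.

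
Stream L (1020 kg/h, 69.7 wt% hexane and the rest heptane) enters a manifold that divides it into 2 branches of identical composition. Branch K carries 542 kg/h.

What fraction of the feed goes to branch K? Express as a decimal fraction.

Fraction to K = 542/1020 = 0.5314.

0.531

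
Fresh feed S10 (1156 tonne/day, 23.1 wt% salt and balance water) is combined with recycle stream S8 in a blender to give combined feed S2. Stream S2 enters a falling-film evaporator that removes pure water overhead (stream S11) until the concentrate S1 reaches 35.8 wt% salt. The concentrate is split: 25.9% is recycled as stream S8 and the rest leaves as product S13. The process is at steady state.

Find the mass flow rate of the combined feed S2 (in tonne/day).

1417 tonne/day

Overall salt balance (none leaves overhead): salt in fresh feed = salt in product, i.e. 1156×0.231 = (1−0.259)·S1·0.358.
S1 = 267.04/(0.358×0.741) = 1006.6 tonne/day.
Recycle S8 = 0.259×1006.6 = 260.72 tonne/day.
Combined feed S2 = 1156 + 260.72 = 1416.7 tonne/day.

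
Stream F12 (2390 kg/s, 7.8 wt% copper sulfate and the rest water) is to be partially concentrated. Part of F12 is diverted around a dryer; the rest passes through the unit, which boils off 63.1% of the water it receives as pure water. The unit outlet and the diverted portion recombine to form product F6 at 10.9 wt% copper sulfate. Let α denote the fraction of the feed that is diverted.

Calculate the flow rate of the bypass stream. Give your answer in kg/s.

1222 kg/s

All 2390×0.078 = 186.42 kg/s of copper sulfate reaches F6, so F6 = 186.42/0.109 = 1710.3 kg/s and vapour = 679.72 kg/s.
The evaporator receives (1−α)·2390 of feed at 0.922 water and removes 0.631 of that water:
0.631×0.922×(1−α)×2390 = 679.72
(1−α) = 679.72/1390.5 = 0.4888;  α = 0.5112.
Bypass flow = 0.5112×2390 = 1221.7 kg/s.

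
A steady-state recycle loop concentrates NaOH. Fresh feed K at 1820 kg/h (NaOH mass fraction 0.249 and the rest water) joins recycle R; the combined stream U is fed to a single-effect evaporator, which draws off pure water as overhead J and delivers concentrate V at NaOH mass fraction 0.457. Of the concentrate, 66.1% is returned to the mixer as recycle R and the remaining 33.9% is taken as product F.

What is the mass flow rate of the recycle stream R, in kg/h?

Overall NaOH balance (none leaves overhead): NaOH in fresh feed = NaOH in product, i.e. 1820×0.249 = (1−0.661)·V·0.457.
V = 453.18/(0.457×0.339) = 2925.2 kg/h.
Recycle R = 0.661×2925.2 = 1933.6 kg/h.

1934 kg/h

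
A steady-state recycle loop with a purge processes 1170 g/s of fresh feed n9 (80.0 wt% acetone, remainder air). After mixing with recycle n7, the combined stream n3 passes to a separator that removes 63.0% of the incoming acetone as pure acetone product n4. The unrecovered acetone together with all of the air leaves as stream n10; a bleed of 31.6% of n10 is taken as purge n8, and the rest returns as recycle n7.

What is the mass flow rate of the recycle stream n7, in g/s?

823.7 g/s

air enters only via n9 and leaves only via the purge: 1170×0.200 = 0.316×(air in n10), and the separator passes all air, so air in n3 = air in n10 = 740.51 g/s.
acetone in n3: m_A = 1170×0.800 + (1−0.316)·(1−0.630)·m_A, so m_A = 936/0.7469 = 1253.1 g/s.
n10 = (1−0.630)×1253.1 + 740.51 = 1204.2 g/s.
Recycle n7 = (1−0.316)×1204.2 = 823.65 g/s.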